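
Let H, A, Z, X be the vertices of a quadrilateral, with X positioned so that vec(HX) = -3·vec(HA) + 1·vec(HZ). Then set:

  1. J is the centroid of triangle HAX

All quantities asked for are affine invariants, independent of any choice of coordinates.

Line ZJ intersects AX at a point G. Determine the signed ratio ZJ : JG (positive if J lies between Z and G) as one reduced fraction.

ZJ:JG = -10

Choose coordinates H = (0, 0), A = (1, 0), Z = (0, 1), X = (-3, 1).
1. J is the centroid of triangle HAX ⇒ J = (-2/3, 1/3)
line ZJ meets AX at G = (-3/5, 2/5)
J = Z + t·(G−Z) with t = 10/9, so ZJ:JG = 10/9:-1/9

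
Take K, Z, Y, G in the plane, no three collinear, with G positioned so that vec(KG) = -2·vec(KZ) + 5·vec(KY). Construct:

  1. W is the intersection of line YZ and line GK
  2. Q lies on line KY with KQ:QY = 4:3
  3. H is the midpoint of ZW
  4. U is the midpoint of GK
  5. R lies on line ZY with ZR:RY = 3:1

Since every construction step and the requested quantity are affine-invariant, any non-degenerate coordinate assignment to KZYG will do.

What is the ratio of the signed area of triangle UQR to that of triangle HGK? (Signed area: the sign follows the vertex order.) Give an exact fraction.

[UQR]:[HGK] = 37/140

Choose coordinates K = (0, 0), Z = (1, 0), Y = (0, 1), G = (-2, 5).
1. W is the intersection of line YZ and line GK ⇒ W = (-2/3, 5/3)
2. Q lies on line KY with KQ:QY = 4:3 ⇒ Q = (0, 4/7)
3. H is the midpoint of ZW ⇒ H = (1/6, 5/6)
4. U is the midpoint of GK ⇒ U = (-1, 5/2)
5. R lies on line ZY with ZR:RY = 3:1 ⇒ R = (1/4, 3/4)
2·[UQR] = 37/56, 2·[HGK] = 5/2
[UQR]:[HGK] = 37/56:5/2 = 37/140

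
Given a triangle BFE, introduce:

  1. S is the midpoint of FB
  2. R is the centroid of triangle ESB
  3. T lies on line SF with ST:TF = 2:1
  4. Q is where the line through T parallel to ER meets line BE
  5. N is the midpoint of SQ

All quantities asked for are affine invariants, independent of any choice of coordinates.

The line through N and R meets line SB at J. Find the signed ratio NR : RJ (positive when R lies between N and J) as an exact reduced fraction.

Assign B = (0, 0), F = (1, 0), E = (0, 1) — the answer is frame-independent, so this choice is without loss of generality.
1. S is the midpoint of FB ⇒ S = (1/2, 0)
2. R is the centroid of triangle ESB ⇒ R = (1/6, 1/3)
3. T lies on line SF with ST:TF = 2:1 ⇒ T = (5/6, 0)
4. Q is where the line through T parallel to ER meets line BE ⇒ Q = (0, 10/3)
5. N is the midpoint of SQ ⇒ N = (1/4, 5/3)
line NR meets SB at J = (7/48, 0)
R = N + t·(J−N) with t = 4/5, so NR:RJ = 4/5:1/5

NR:RJ = 4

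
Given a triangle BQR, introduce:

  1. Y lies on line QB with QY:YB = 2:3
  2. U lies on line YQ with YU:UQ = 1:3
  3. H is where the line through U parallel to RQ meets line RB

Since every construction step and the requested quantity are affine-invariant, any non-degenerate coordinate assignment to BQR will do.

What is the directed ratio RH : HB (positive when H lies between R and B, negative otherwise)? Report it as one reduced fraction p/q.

RH:HB = 3/7

Assign B = (0, 0), Q = (1, 0), R = (0, 1) — the answer is frame-independent, so this choice is without loss of generality.
1. Y lies on line QB with QY:YB = 2:3 ⇒ Y = (3/5, 0)
2. U lies on line YQ with YU:UQ = 1:3 ⇒ U = (7/10, 0)
3. H is where the line through U parallel to RQ meets line RB ⇒ H = (0, 7/10)
H = R + t·(B−R) with t = 3/10, so RH:HB = t:(1−t) = 3/10:7/10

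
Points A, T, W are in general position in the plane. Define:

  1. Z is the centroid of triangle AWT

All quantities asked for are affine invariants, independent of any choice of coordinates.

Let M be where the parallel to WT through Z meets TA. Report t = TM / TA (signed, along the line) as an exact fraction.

t = 1/3

Work in coordinates with A = (0, 0), T = (1, 0), W = (0, 1).
1. Z is the centroid of triangle AWT ⇒ Z = (1/3, 1/3)
through Z parallel to WT: direction (1, -1); meets TA at M = (2/3, 0)
M = T + t·(A−T) with t = 1/3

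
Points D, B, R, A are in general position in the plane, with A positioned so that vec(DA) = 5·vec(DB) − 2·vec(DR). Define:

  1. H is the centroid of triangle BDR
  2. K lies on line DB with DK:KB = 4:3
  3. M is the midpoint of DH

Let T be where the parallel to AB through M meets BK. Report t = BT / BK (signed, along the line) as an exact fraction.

Set D = (0, 0), B = (1, 0), R = (0, 1), A = (5, -2); any affine frame gives the same invariant.
1. H is the centroid of triangle BDR ⇒ H = (1/3, 1/3)
2. K lies on line DB with DK:KB = 4:3 ⇒ K = (4/7, 0)
3. M is the midpoint of DH ⇒ M = (1/6, 1/6)
through M parallel to AB: direction (-4, 2); meets BK at T = (1/2, 0)
T = B + t·(K−B) with t = 7/6

t = 7/6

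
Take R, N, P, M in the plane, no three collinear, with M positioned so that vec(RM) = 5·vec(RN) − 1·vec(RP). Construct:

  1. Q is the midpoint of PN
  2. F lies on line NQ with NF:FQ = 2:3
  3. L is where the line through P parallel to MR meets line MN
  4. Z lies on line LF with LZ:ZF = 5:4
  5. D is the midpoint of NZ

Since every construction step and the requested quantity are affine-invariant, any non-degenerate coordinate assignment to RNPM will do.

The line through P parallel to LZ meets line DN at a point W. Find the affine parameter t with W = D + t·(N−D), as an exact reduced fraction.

t = -9

Assign R = (0, 0), N = (1, 0), P = (0, 1), M = (5, -1) — the answer is frame-independent, so this choice is without loss of generality.
1. Q is the midpoint of PN ⇒ Q = (1/2, 1/2)
2. F lies on line NQ with NF:FQ = 2:3 ⇒ F = (4/5, 1/5)
3. L is where the line through P parallel to MR meets line MN ⇒ L = (-15, 4)
4. Z lies on line LF with LZ:ZF = 5:4 ⇒ Z = (-56/9, 17/9)
5. D is the midpoint of NZ ⇒ D = (-47/18, 17/18)
through P parallel to LZ: direction (79/9, -19/9); meets DN at W = (-316/9, 85/9)
W = D + t·(N−D) with t = -9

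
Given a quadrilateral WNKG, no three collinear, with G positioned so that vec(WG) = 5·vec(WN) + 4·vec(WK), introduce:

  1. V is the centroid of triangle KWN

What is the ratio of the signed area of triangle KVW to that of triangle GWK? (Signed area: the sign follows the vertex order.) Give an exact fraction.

Set W = (0, 0), N = (1, 0), K = (0, 1), G = (5, 4); any affine frame gives the same invariant.
1. V is the centroid of triangle KWN ⇒ V = (1/3, 1/3)
2·[KVW] = -1/3, 2·[GWK] = -5
[KVW]:[GWK] = -1/3:-5 = 1/15

[KVW]:[GWK] = 1/15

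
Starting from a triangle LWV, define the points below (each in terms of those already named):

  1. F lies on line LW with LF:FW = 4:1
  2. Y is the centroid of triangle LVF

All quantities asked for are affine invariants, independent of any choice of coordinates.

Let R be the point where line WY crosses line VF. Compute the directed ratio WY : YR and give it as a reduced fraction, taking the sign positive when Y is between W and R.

Set L = (0, 0), W = (1, 0), V = (0, 1); any affine frame gives the same invariant.
1. F lies on line LW with LF:FW = 4:1 ⇒ F = (4/5, 0)
2. Y is the centroid of triangle LVF ⇒ Y = (4/15, 1/3)
line WY meets VF at R = (24/35, 1/7)
Y = W + t·(R−W) with t = 7/3, so WY:YR = 7/3:-4/3

WY:YR = -7/4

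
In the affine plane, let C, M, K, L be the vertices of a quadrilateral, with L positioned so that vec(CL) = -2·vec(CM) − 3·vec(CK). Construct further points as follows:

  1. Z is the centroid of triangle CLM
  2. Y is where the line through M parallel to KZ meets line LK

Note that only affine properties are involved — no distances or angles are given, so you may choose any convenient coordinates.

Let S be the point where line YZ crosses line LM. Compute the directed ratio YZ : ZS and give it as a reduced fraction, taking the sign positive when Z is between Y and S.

Choose coordinates C = (0, 0), M = (1, 0), K = (0, 1), L = (-2, -3).
1. Z is the centroid of triangle CLM ⇒ Z = (-1/3, -1)
2. Y is where the line through M parallel to KZ meets line LK ⇒ Y = (7/4, 9/2)
line YZ meets LM at S = (-22/41, -63/41)
Z = Y + t·(S−Y) with t = 41/45, so YZ:ZS = 41/45:4/45

YZ:ZS = 41/4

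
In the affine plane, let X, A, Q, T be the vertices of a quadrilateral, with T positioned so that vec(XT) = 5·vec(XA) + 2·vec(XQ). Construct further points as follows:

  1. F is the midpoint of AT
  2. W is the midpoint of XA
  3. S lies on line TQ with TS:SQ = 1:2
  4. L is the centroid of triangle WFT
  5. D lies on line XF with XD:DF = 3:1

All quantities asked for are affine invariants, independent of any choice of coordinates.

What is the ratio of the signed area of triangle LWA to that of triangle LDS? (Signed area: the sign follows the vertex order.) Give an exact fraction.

[LWA]:[LDS] = -36/19

Choose coordinates X = (0, 0), A = (1, 0), Q = (0, 1), T = (5, 2).
1. F is the midpoint of AT ⇒ F = (3, 1)
2. W is the midpoint of XA ⇒ W = (1/2, 0)
3. S lies on line TQ with TS:SQ = 1:2 ⇒ S = (10/3, 5/3)
4. L is the centroid of triangle WFT ⇒ L = (17/6, 1)
5. D lies on line XF with XD:DF = 3:1 ⇒ D = (9/4, 3/4)
2·[LWA] = 1/2, 2·[LDS] = -19/72
[LWA]:[LDS] = 1/2:-19/72 = -36/19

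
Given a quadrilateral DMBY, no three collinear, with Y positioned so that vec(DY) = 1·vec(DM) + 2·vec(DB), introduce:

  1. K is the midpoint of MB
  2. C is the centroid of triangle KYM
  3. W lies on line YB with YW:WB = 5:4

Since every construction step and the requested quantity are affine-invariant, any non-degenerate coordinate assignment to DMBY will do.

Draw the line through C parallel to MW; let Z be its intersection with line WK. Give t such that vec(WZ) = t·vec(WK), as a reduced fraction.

t = -1/2

Assign D = (0, 0), M = (1, 0), B = (0, 1), Y = (1, 2) — the answer is frame-independent, so this choice is without loss of generality.
1. K is the midpoint of MB ⇒ K = (1/2, 1/2)
2. C is the centroid of triangle KYM ⇒ C = (5/6, 5/6)
3. W lies on line YB with YW:WB = 5:4 ⇒ W = (4/9, 13/9)
through C parallel to MW: direction (-5/9, 13/9); meets WK at Z = (5/12, 23/12)
Z = W + t·(K−W) with t = -1/2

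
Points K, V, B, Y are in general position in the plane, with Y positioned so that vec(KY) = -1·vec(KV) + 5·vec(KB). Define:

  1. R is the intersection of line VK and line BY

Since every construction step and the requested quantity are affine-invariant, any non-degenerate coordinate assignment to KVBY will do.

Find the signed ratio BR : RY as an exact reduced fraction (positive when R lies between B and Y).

Assign K = (0, 0), V = (1, 0), B = (0, 1), Y = (-1, 5) — the answer is frame-independent, so this choice is without loss of generality.
1. R is the intersection of line VK and line BY ⇒ R = (1/4, 0)
R = B + t·(Y−B) with t = -1/4, so BR:RY = t:(1−t) = -1/4:5/4

BR:RY = -1/5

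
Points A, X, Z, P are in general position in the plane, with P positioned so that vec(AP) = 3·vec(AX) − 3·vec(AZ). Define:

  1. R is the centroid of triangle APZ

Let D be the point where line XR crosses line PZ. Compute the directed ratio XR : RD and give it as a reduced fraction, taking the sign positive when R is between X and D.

XR:RD = -2

Assign A = (0, 0), X = (1, 0), Z = (0, 1), P = (3, -3) — the answer is frame-independent, so this choice is without loss of generality.
1. R is the centroid of triangle APZ ⇒ R = (1, -2/3)
line XR meets PZ at D = (1, -1/3)
R = X + t·(D−X) with t = 2, so XR:RD = 2:-1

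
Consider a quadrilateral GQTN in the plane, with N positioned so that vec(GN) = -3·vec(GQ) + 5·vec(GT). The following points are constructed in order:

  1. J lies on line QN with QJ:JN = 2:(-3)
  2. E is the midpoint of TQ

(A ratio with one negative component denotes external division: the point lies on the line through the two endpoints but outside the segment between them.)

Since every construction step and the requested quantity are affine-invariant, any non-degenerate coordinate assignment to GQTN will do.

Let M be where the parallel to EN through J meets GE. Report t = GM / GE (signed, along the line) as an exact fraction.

t = 11/8

Set G = (0, 0), Q = (1, 0), T = (0, 1), N = (-3, 5); any affine frame gives the same invariant.
1. J lies on line QN with QJ:JN = 2:(-3) ⇒ J = (9, -10)
2. E is the midpoint of TQ ⇒ E = (1/2, 1/2)
through J parallel to EN: direction (-7/2, 9/2); meets GE at M = (11/16, 11/16)
M = G + t·(E−G) with t = 11/8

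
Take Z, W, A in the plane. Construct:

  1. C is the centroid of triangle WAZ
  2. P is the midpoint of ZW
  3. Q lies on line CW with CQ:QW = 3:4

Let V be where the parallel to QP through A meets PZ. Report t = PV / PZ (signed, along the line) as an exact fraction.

t = 9/4

Work in coordinates with Z = (0, 0), W = (1, 0), A = (0, 1).
1. C is the centroid of triangle WAZ ⇒ C = (1/3, 1/3)
2. P is the midpoint of ZW ⇒ P = (1/2, 0)
3. Q lies on line CW with CQ:QW = 3:4 ⇒ Q = (13/21, 4/21)
through A parallel to QP: direction (-5/42, -4/21); meets PZ at V = (-5/8, 0)
V = P + t·(Z−P) with t = 9/4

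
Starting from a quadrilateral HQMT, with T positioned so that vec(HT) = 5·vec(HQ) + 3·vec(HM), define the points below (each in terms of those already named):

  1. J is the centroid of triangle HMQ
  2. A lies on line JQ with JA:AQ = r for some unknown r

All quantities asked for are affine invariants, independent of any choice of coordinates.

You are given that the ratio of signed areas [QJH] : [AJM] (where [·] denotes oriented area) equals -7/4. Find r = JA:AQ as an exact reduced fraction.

Assign H = (0, 0), Q = (1, 0), M = (0, 1), T = (5, 3) — the answer is frame-independent, so this choice is without loss of generality.
1. J is the centroid of triangle HMQ ⇒ J = (1/3, 1/3)
2. With JA:AQ = r, write λ = r/(r+1) so A = J + λ·(Q−J); A is affine-linear in λ
Every point depending on A is an affine combination of A and λ-independent points, so each such coordinate is linear in λ; the λ² term in each signed area is a multiple of (Q−J)×(Q−J) = 0, so 2·[QJH] and 2·[AJM] are each linear in λ. Evaluating at λ=0 and λ=1:
  2·[QJH] = 1/3,   2·[AJM] = -1/3·λ
So [QJH]:[AJM] = (1/3) / (-1/3·λ). Setting this equal to -7/4:
  1/3 = -7/4·(-1/3·λ)  ⇒  λ = 4/7
Then r = λ/(1−λ) = (4/7)/(3/7) = 4/3. Check: with r = 4/3, A = (5/7, 1/7) and [QJH]:[AJM] = -7/4 as required.

r = 4/3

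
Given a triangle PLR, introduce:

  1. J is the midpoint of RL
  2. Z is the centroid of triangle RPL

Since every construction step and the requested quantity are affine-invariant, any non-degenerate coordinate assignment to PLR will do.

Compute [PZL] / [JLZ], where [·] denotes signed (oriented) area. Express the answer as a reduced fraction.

Set P = (0, 0), L = (1, 0), R = (0, 1); any affine frame gives the same invariant.
1. J is the midpoint of RL ⇒ J = (1/2, 1/2)
2. Z is the centroid of triangle RPL ⇒ Z = (1/3, 1/3)
2·[PZL] = -1/3, 2·[JLZ] = -1/6
[PZL]:[JLZ] = -1/3:-1/6 = 2

[PZL]:[JLZ] = 2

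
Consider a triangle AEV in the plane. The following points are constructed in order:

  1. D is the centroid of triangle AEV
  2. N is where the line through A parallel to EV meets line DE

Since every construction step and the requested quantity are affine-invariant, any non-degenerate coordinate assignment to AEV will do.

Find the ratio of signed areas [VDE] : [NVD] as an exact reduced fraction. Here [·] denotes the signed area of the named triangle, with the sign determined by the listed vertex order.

Assign A = (0, 0), E = (1, 0), V = (0, 1) — the answer is frame-independent, so this choice is without loss of generality.
1. D is the centroid of triangle AEV ⇒ D = (1/3, 1/3)
2. N is where the line through A parallel to EV meets line DE ⇒ N = (-1, 1)
2·[VDE] = 1/3, 2·[NVD] = -2/3
[VDE]:[NVD] = 1/3:-2/3 = -1/2

[VDE]:[NVD] = -1/2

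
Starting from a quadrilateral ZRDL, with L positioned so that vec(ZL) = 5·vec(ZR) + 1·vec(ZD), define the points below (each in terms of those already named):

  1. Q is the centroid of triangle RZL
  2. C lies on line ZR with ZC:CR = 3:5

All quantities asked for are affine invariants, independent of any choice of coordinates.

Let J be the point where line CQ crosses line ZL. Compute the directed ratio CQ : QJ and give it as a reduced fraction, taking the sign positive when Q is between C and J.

Set Z = (0, 0), R = (1, 0), D = (0, 1), L = (5, 1); any affine frame gives the same invariant.
1. Q is the centroid of triangle RZL ⇒ Q = (2, 1/3)
2. C lies on line ZR with ZC:CR = 3:5 ⇒ C = (3/8, 0)
line CQ meets ZL at J = (15, 3)
Q = C + t·(J−C) with t = 1/9, so CQ:QJ = 1/9:8/9

CQ:QJ = 1/8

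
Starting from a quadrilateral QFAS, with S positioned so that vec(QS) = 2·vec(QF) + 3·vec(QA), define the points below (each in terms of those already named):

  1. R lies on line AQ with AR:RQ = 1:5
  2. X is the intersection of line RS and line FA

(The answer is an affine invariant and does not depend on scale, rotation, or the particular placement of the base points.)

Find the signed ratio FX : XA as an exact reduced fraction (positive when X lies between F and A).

FX:XA = 23/2

Work in coordinates with Q = (0, 0), F = (1, 0), A = (0, 1), S = (2, 3).
1. R lies on line AQ with AR:RQ = 1:5 ⇒ R = (0, 5/6)
2. X is the intersection of line RS and line FA ⇒ X = (2/25, 23/25)
X = F + t·(A−F) with t = 23/25, so FX:XA = t:(1−t) = 23/25:2/25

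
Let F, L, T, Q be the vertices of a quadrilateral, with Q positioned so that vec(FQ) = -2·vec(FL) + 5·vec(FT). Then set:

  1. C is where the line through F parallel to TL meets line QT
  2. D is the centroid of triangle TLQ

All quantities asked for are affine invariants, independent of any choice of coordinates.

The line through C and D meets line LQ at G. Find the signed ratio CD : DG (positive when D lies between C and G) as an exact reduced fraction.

Set F = (0, 0), L = (1, 0), T = (0, 1), Q = (-2, 5); any affine frame gives the same invariant.
1. C is where the line through F parallel to TL meets line QT ⇒ C = (1, -1)
2. D is the centroid of triangle TLQ ⇒ D = (-1/3, 2)
line CD meets LQ at G = (-5/7, 20/7)
D = C + t·(G−C) with t = 7/9, so CD:DG = 7/9:2/9

CD:DG = 7/2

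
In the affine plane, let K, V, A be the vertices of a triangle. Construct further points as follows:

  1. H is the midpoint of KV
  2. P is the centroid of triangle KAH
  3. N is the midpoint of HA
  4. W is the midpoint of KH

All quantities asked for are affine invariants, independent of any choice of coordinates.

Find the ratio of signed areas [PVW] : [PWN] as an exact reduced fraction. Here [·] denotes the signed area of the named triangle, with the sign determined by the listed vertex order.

[PVW]:[PWN] = -6

Set K = (0, 0), V = (1, 0), A = (0, 1); any affine frame gives the same invariant.
1. H is the midpoint of KV ⇒ H = (1/2, 0)
2. P is the centroid of triangle KAH ⇒ P = (1/6, 1/3)
3. N is the midpoint of HA ⇒ N = (1/4, 1/2)
4. W is the midpoint of KH ⇒ W = (1/4, 0)
2·[PVW] = -1/4, 2·[PWN] = 1/24
[PVW]:[PWN] = -1/4:1/24 = -6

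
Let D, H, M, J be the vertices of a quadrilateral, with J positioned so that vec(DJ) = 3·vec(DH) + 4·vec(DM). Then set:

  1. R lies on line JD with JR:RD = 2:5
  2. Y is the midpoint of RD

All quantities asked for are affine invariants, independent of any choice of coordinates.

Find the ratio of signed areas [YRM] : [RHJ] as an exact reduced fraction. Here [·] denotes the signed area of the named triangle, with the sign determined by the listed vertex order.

[YRM]:[RHJ] = 15/16

Work in coordinates with D = (0, 0), H = (1, 0), M = (0, 1), J = (3, 4).
1. R lies on line JD with JR:RD = 2:5 ⇒ R = (15/7, 20/7)
2. Y is the midpoint of RD ⇒ Y = (15/14, 10/7)
2·[YRM] = 15/14, 2·[RHJ] = 8/7
[YRM]:[RHJ] = 15/14:8/7 = 15/16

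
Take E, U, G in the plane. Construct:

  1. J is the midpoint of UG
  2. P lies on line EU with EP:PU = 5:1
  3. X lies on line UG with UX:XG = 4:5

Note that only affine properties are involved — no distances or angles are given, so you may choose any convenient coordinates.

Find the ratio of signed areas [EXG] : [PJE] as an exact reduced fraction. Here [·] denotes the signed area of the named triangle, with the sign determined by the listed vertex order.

Work in coordinates with E = (0, 0), U = (1, 0), G = (0, 1).
1. J is the midpoint of UG ⇒ J = (1/2, 1/2)
2. P lies on line EU with EP:PU = 5:1 ⇒ P = (5/6, 0)
3. X lies on line UG with UX:XG = 4:5 ⇒ X = (5/9, 4/9)
2·[EXG] = 5/9, 2·[PJE] = 5/12
[EXG]:[PJE] = 5/9:5/12 = 4/3

[EXG]:[PJE] = 4/3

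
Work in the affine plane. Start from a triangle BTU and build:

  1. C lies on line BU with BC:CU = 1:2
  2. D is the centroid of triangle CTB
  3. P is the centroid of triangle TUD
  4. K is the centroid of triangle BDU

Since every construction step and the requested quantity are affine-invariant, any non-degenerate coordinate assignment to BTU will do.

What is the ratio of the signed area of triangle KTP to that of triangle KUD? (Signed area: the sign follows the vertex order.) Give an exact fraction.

Assign B = (0, 0), T = (1, 0), U = (0, 1) — the answer is frame-independent, so this choice is without loss of generality.
1. C lies on line BU with BC:CU = 1:2 ⇒ C = (0, 1/3)
2. D is the centroid of triangle CTB ⇒ D = (1/3, 1/9)
3. P is the centroid of triangle TUD ⇒ P = (4/9, 10/27)
4. K is the centroid of triangle BDU ⇒ K = (1/9, 10/27)
2·[KTP] = 10/81, 2·[KUD] = -1/9
[KTP]:[KUD] = 10/81:-1/9 = -10/9

[KTP]:[KUD] = -10/9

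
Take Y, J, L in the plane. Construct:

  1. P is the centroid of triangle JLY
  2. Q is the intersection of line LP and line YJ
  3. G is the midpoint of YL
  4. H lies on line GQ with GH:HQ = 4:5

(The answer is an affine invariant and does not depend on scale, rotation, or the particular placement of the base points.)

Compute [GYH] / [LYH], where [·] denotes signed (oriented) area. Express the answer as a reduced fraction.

[GYH]:[LYH] = 1/2

Work in coordinates with Y = (0, 0), J = (1, 0), L = (0, 1).
1. P is the centroid of triangle JLY ⇒ P = (1/3, 1/3)
2. Q is the intersection of line LP and line YJ ⇒ Q = (1/2, 0)
3. G is the midpoint of YL ⇒ G = (0, 1/2)
4. H lies on line GQ with GH:HQ = 4:5 ⇒ H = (2/9, 5/18)
2·[GYH] = 1/9, 2·[LYH] = 2/9
[GYH]:[LYH] = 1/9:2/9 = 1/2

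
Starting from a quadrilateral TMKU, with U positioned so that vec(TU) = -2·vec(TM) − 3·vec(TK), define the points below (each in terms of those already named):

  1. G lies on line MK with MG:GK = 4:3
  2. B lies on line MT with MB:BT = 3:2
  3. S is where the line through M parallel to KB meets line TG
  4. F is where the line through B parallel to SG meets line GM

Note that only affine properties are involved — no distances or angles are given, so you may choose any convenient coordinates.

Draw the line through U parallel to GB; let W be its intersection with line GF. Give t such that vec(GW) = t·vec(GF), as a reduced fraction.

Work in coordinates with T = (0, 0), M = (1, 0), K = (0, 1), U = (-2, -3).
1. G lies on line MK with MG:GK = 4:3 ⇒ G = (3/7, 4/7)
2. B lies on line MT with MB:BT = 3:2 ⇒ B = (2/5, 0)
3. S is where the line through M parallel to KB meets line TG ⇒ S = (15/23, 20/23)
4. F is where the line through B parallel to SG meets line GM ⇒ F = (23/35, 12/35)
through U parallel to GB: direction (-1/35, -4/7); meets GF at W = (-12/7, 19/7)
W = G + t·(F−G) with t = -75/8

t = -75/8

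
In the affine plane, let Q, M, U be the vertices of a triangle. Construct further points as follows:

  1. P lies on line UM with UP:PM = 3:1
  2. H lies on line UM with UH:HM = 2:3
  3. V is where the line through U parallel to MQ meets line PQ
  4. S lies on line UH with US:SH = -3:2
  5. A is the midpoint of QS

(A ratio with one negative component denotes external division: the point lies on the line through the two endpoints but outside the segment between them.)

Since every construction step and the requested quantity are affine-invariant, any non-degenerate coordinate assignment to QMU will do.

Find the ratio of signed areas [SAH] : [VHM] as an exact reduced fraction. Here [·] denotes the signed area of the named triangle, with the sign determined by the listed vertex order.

Work in coordinates with Q = (0, 0), M = (1, 0), U = (0, 1).
1. P lies on line UM with UP:PM = 3:1 ⇒ P = (3/4, 1/4)
2. H lies on line UM with UH:HM = 2:3 ⇒ H = (2/5, 3/5)
3. V is where the line through U parallel to MQ meets line PQ ⇒ V = (3, 1)
4. S lies on line UH with US:SH = -3:2 ⇒ S = (6/5, -1/5)
5. A is the midpoint of QS ⇒ A = (3/5, -1/10)
2·[SAH] = -2/5, 2·[VHM] = 9/5
[SAH]:[VHM] = -2/5:9/5 = -2/9

[SAH]:[VHM] = -2/9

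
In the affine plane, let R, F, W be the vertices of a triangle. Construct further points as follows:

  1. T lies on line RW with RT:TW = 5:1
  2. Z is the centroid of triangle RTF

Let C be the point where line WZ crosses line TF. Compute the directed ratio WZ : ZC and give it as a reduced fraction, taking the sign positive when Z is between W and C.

WZ:ZC = -8/5

Assign R = (0, 0), F = (1, 0), W = (0, 1) — the answer is frame-independent, so this choice is without loss of generality.
1. T lies on line RW with RT:TW = 5:1 ⇒ T = (0, 5/6)
2. Z is the centroid of triangle RTF ⇒ Z = (1/3, 5/18)
line WZ meets TF at C = (1/8, 35/48)
Z = W + t·(C−W) with t = 8/3, so WZ:ZC = 8/3:-5/3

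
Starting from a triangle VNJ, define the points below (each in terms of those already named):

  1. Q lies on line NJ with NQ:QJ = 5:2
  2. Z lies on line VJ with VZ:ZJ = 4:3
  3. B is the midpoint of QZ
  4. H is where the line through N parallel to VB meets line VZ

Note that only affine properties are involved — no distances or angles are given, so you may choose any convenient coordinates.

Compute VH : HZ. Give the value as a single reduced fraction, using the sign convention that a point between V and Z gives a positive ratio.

VH:HZ = -63/71

Set V = (0, 0), N = (1, 0), J = (0, 1); any affine frame gives the same invariant.
1. Q lies on line NJ with NQ:QJ = 5:2 ⇒ Q = (2/7, 5/7)
2. Z lies on line VJ with VZ:ZJ = 4:3 ⇒ Z = (0, 4/7)
3. B is the midpoint of QZ ⇒ B = (1/7, 9/14)
4. H is where the line through N parallel to VB meets line VZ ⇒ H = (0, -9/2)
H = V + t·(Z−V) with t = -63/8, so VH:HZ = t:(1−t) = -63/8:71/8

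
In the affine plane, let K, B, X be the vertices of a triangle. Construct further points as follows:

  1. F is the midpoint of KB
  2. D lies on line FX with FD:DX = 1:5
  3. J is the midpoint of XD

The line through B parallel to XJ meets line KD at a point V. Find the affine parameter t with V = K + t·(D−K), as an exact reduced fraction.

Work in coordinates with K = (0, 0), B = (1, 0), X = (0, 1).
1. F is the midpoint of KB ⇒ F = (1/2, 0)
2. D lies on line FX with FD:DX = 1:5 ⇒ D = (5/12, 1/6)
3. J is the midpoint of XD ⇒ J = (5/24, 7/12)
through B parallel to XJ: direction (5/24, -5/12); meets KD at V = (5/6, 1/3)
V = K + t·(D−K) with t = 2

t = 2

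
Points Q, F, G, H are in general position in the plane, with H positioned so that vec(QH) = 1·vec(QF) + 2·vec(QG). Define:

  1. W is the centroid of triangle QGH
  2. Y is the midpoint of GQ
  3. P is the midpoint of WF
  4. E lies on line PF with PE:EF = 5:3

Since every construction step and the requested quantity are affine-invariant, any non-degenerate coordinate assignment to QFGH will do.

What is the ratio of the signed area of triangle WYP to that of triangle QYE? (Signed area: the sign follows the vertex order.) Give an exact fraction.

Set Q = (0, 0), F = (1, 0), G = (0, 1), H = (1, 2); any affine frame gives the same invariant.
1. W is the centroid of triangle QGH ⇒ W = (1/3, 1)
2. Y is the midpoint of GQ ⇒ Y = (0, 1/2)
3. P is the midpoint of WF ⇒ P = (2/3, 1/2)
4. E lies on line PF with PE:EF = 5:3 ⇒ E = (7/8, 3/16)
2·[WYP] = 1/3, 2·[QYE] = -7/16
[WYP]:[QYE] = 1/3:-7/16 = -16/21

[WYP]:[QYE] = -16/21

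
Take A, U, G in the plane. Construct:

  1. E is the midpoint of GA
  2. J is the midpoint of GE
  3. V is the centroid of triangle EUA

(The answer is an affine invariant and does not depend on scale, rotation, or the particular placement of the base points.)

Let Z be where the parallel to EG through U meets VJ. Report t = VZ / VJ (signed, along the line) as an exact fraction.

Assign A = (0, 0), U = (1, 0), G = (0, 1) — the answer is frame-independent, so this choice is without loss of generality.
1. E is the midpoint of GA ⇒ E = (0, 1/2)
2. J is the midpoint of GE ⇒ J = (0, 3/4)
3. V is the centroid of triangle EUA ⇒ V = (1/3, 1/6)
through U parallel to EG: direction (0, 1/2); meets VJ at Z = (1, -1)
Z = V + t·(J−V) with t = -2

t = -2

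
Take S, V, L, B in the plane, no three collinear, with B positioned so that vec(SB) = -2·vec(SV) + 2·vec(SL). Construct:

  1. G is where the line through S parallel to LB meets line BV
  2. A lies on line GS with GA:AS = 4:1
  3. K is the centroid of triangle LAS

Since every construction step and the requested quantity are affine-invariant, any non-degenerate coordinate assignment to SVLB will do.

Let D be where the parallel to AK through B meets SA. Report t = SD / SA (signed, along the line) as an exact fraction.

Work in coordinates with S = (0, 0), V = (1, 0), L = (0, 1), B = (-2, 2).
1. G is where the line through S parallel to LB meets line BV ⇒ G = (4, -2)
2. A lies on line GS with GA:AS = 4:1 ⇒ A = (4/5, -2/5)
3. K is the centroid of triangle LAS ⇒ K = (4/15, 1/5)
through B parallel to AK: direction (-8/15, 3/5); meets SA at D = (-2/5, 1/5)
D = S + t·(A−S) with t = -1/2

t = -1/2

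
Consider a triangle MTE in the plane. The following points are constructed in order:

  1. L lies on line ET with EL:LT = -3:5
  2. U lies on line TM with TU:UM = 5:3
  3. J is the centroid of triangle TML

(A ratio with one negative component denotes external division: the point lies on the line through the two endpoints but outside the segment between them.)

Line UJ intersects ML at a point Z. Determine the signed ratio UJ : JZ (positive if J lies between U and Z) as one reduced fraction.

Assign M = (0, 0), T = (1, 0), E = (0, 1) — the answer is frame-independent, so this choice is without loss of generality.
1. L lies on line ET with EL:LT = -3:5 ⇒ L = (-3/2, 5/2)
2. U lies on line TM with TU:UM = 5:3 ⇒ U = (3/8, 0)
3. J is the centroid of triangle TML ⇒ J = (-1/6, 5/6)
line UJ meets ML at Z = (-9/2, 15/2)
J = U + t·(Z−U) with t = 1/9, so UJ:JZ = 1/9:8/9

UJ:JZ = 1/8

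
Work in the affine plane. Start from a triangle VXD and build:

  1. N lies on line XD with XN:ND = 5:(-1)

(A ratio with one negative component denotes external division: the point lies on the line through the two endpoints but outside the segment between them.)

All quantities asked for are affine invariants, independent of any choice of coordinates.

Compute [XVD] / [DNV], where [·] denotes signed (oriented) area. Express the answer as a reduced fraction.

Choose coordinates V = (0, 0), X = (1, 0), D = (0, 1).
1. N lies on line XD with XN:ND = 5:(-1) ⇒ N = (-1/4, 5/4)
2·[XVD] = -1, 2·[DNV] = 1/4
[XVD]:[DNV] = -1:1/4 = -4

[XVD]:[DNV] = -4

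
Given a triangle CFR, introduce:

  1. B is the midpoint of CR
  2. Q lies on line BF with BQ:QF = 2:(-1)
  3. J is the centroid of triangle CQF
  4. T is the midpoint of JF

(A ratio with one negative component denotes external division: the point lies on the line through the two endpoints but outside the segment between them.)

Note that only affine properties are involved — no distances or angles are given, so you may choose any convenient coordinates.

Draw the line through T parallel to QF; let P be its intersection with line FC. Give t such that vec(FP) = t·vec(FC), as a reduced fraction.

t = 1/6

Set C = (0, 0), F = (1, 0), R = (0, 1); any affine frame gives the same invariant.
1. B is the midpoint of CR ⇒ B = (0, 1/2)
2. Q lies on line BF with BQ:QF = 2:(-1) ⇒ Q = (2, -1/2)
3. J is the centroid of triangle CQF ⇒ J = (1, -1/6)
4. T is the midpoint of JF ⇒ T = (1, -1/12)
through T parallel to QF: direction (-1, 1/2); meets FC at P = (5/6, 0)
P = F + t·(C−F) with t = 1/6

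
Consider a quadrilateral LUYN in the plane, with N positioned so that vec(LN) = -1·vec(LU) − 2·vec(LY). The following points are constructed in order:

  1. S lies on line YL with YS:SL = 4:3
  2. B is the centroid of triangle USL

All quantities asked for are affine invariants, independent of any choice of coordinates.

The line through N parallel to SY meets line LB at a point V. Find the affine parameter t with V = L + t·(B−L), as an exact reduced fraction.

t = -3

Set L = (0, 0), U = (1, 0), Y = (0, 1), N = (-1, -2); any affine frame gives the same invariant.
1. S lies on line YL with YS:SL = 4:3 ⇒ S = (0, 3/7)
2. B is the centroid of triangle USL ⇒ B = (1/3, 1/7)
through N parallel to SY: direction (0, 4/7); meets LB at V = (-1, -3/7)
V = L + t·(B−L) with t = -3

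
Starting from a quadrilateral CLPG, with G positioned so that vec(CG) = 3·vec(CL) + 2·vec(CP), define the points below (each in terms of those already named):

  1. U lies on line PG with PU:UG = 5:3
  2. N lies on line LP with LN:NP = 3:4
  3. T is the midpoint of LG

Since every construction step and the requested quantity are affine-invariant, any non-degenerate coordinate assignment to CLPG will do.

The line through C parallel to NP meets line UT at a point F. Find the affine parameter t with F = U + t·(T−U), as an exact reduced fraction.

Choose coordinates C = (0, 0), L = (1, 0), P = (0, 1), G = (3, 2).
1. U lies on line PG with PU:UG = 5:3 ⇒ U = (15/8, 13/8)
2. N lies on line LP with LN:NP = 3:4 ⇒ N = (4/7, 3/7)
3. T is the midpoint of LG ⇒ T = (2, 1)
through C parallel to NP: direction (-4/7, 4/7); meets UT at F = (11/4, -11/4)
F = U + t·(T−U) with t = 7

t = 7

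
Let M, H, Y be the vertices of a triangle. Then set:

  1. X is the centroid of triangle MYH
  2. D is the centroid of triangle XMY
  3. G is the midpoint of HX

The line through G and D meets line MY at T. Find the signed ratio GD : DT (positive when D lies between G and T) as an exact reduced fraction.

GD:DT = 5

Set M = (0, 0), H = (1, 0), Y = (0, 1); any affine frame gives the same invariant.
1. X is the centroid of triangle MYH ⇒ X = (1/3, 1/3)
2. D is the centroid of triangle XMY ⇒ D = (1/9, 4/9)
3. G is the midpoint of HX ⇒ G = (2/3, 1/6)
line GD meets MY at T = (0, 1/2)
D = G + t·(T−G) with t = 5/6, so GD:DT = 5/6:1/6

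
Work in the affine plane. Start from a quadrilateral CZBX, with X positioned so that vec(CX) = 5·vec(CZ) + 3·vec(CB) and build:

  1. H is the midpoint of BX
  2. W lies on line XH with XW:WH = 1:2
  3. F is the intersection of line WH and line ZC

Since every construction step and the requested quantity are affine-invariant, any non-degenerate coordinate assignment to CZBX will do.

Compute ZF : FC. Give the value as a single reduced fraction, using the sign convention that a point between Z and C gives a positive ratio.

ZF:FC = -7/5

Work in coordinates with C = (0, 0), Z = (1, 0), B = (0, 1), X = (5, 3).
1. H is the midpoint of BX ⇒ H = (5/2, 2)
2. W lies on line XH with XW:WH = 1:2 ⇒ W = (25/6, 8/3)
3. F is the intersection of line WH and line ZC ⇒ F = (-5/2, 0)
F = Z + t·(C−Z) with t = 7/2, so ZF:FC = t:(1−t) = 7/2:-5/2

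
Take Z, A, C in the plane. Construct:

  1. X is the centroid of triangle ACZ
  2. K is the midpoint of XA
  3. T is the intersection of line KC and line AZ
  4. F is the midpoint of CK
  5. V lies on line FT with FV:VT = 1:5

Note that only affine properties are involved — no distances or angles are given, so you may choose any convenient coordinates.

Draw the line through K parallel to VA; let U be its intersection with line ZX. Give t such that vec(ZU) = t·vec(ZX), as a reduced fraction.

Set Z = (0, 0), A = (1, 0), C = (0, 1); any affine frame gives the same invariant.
1. X is the centroid of triangle ACZ ⇒ X = (1/3, 1/3)
2. K is the midpoint of XA ⇒ K = (2/3, 1/6)
3. T is the intersection of line KC and line AZ ⇒ T = (4/5, 0)
4. F is the midpoint of CK ⇒ F = (1/3, 7/12)
5. V lies on line FT with FV:VT = 1:5 ⇒ V = (37/90, 35/72)
through K parallel to VA: direction (53/90, -35/72); meets ZX at U = (152/387, 152/387)
U = Z + t·(X−Z) with t = 152/129

t = 152/129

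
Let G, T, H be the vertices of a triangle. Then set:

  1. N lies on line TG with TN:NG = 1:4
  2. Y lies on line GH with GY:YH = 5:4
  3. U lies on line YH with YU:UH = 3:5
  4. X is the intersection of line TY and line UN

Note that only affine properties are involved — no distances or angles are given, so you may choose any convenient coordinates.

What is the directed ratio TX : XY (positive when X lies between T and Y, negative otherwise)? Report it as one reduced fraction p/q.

TX:XY = 13/12

Assign G = (0, 0), T = (1, 0), H = (0, 1) — the answer is frame-independent, so this choice is without loss of generality.
1. N lies on line TG with TN:NG = 1:4 ⇒ N = (4/5, 0)
2. Y lies on line GH with GY:YH = 5:4 ⇒ Y = (0, 5/9)
3. U lies on line YH with YU:UH = 3:5 ⇒ U = (0, 13/18)
4. X is the intersection of line TY and line UN ⇒ X = (12/25, 13/45)
X = T + t·(Y−T) with t = 13/25, so TX:XY = t:(1−t) = 13/25:12/25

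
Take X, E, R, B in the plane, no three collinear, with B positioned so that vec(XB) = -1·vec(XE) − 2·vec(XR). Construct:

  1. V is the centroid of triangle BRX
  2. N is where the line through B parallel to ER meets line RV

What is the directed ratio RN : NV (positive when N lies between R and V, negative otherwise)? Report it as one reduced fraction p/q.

Assign X = (0, 0), E = (1, 0), R = (0, 1), B = (-1, -2) — the answer is frame-independent, so this choice is without loss of generality.
1. V is the centroid of triangle BRX ⇒ V = (-1/3, -1/3)
2. N is where the line through B parallel to ER meets line RV ⇒ N = (-4/5, -11/5)
N = R + t·(V−R) with t = 12/5, so RN:NV = t:(1−t) = 12/5:-7/5

RN:NV = -12/7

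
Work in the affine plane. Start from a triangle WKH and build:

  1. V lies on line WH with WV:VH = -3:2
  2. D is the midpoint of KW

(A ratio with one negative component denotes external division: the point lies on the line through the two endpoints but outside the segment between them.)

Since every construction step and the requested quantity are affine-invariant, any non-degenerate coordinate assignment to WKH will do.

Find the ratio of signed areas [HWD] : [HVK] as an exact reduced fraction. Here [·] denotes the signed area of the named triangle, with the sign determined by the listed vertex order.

Assign W = (0, 0), K = (1, 0), H = (0, 1) — the answer is frame-independent, so this choice is without loss of generality.
1. V lies on line WH with WV:VH = -3:2 ⇒ V = (0, 3)
2. D is the midpoint of KW ⇒ D = (1/2, 0)
2·[HWD] = 1/2, 2·[HVK] = -2
[HWD]:[HVK] = 1/2:-2 = -1/4

[HWD]:[HVK] = -1/4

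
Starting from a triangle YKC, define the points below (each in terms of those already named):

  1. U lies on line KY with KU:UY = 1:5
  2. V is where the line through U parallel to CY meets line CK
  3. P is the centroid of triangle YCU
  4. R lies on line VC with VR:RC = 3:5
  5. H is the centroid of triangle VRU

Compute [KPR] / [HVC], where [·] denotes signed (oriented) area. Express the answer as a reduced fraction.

Set Y = (0, 0), K = (1, 0), C = (0, 1); any affine frame gives the same invariant.
1. U lies on line KY with KU:UY = 1:5 ⇒ U = (5/6, 0)
2. V is where the line through U parallel to CY meets line CK ⇒ V = (5/6, 1/6)
3. P is the centroid of triangle YCU ⇒ P = (5/18, 1/3)
4. R lies on line VC with VR:RC = 3:5 ⇒ R = (25/48, 23/48)
5. H is the centroid of triangle VRU ⇒ H = (35/48, 31/144)
2·[KPR] = -161/864, 2·[HVC] = 5/108
[KPR]:[HVC] = -161/864:5/108 = -161/40

[KPR]:[HVC] = -161/40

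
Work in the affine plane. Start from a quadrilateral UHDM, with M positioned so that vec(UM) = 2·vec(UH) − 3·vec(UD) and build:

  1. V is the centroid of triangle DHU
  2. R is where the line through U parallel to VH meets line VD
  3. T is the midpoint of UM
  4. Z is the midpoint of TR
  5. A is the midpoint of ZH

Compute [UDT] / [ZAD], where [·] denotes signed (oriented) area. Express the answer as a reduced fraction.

[UDT]:[ZAD] = -24/13

Set U = (0, 0), H = (1, 0), D = (0, 1), M = (2, -3); any affine frame gives the same invariant.
1. V is the centroid of triangle DHU ⇒ V = (1/3, 1/3)
2. R is where the line through U parallel to VH meets line VD ⇒ R = (2/3, -1/3)
3. T is the midpoint of UM ⇒ T = (1, -3/2)
4. Z is the midpoint of TR ⇒ Z = (5/6, -11/12)
5. A is the midpoint of ZH ⇒ A = (11/12, -11/24)
2·[UDT] = -1, 2·[ZAD] = 13/24
[UDT]:[ZAD] = -1:13/24 = -24/13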